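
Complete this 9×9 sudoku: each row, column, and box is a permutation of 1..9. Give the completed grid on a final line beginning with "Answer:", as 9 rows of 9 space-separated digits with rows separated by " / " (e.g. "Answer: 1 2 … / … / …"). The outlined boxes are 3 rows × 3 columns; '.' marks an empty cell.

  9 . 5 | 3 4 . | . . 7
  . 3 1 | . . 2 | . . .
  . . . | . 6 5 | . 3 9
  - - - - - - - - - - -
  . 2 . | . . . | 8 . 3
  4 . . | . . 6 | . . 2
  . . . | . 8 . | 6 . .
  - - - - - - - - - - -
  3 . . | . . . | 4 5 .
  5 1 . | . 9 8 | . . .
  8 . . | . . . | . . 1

Step 1. [r6c4∈{1,2,4,5,7,9}] r6c4 is the only open cell in row 6 admitting 2. So r6c4=2.
Step 2. [r2c5∈{7}] r2c5 has the single candidate 7. So r2c5=7.
Step 3. [r8c9∈{6}] nothing but 6 survives at r8c9. So r8c9=6.
Step 4. [r1c6∈{1}] only 1 remains possible at r1c6. So r1c6=1.
Step 5. [r7c6∈{7}] nothing but 7 survives at r7c6, so r7c6=7.
Step 6. [r8c4∈{4}] r8c4 has the single candidate 4. So r8c4=4.
Step 7. [r1c7∈{2}] nothing but 2 survives at r1c7. So r1c7=2.
Step 8. [r3c4∈{8}] r3c4's peers cover all but 8. So r3c4=8.
Step 9. [r5c3∈{3,7,8,9}] col 3 places 8 nowhere but r5c3. So r5c3=8.
Step 10. [r5c5∈{1,3,5}] 3 has one home in row 5: r5c5 ⇒ r5c5=3.
Step 11. [r2c1∈{6}] nothing but 6 survives at r2c1, so r2c1=6.
Step 12. [r4c3∈{6,7,9}] row 4 places 6 nowhere but r4c3. So r4c3=6.
Step 13. [r6c3∈{3,7,9}] in row 6, 3 fits only at r6c3 ⇒ r6c3=3.
Step 14. [r3c1∈{2,7}] across col 1, 2 lands solely at r3c1. So r3c1=2.
Step 15. [r2c7∈{5}] r2c7 has the single candidate 5, so r2c7=5.
Step 16. [r2c4∈{9}] r2c4's peers cover all but 9. So r2c4=9.
Step 17. [r8c7∈{3,7}] in row 8, 3 fits only at r8c7, so r8c7=3.
Step 18. [r6c9∈{4,5}] r6c9 is the only open cell in col 9 admitting 5. So r6c9=5.
Step 19. [r5c2∈{5,7,9}] in col 2, 5 fits only at r5c2 ⇒ r5c2=5.
Step 20. [r6c2∈{7,9}] r6c2 is the only open cell in box 4 admitting 9. So r6c2=9.
Step 21. [r7c3∈{2,9}] in row 7, 9 fits only at r7c3, so r7c3=9.
Step 22. [r4c6∈{4,9}] across col 6, 9 lands solely at r4c6, so r4c6=9.
Step 23. [r4c8∈{1,4,7}] in row 4, 4 fits only at r4c8 ⇒ r4c8=4.
Step 24. [r2c8∈{8}] r2c8's peers cover all but 8, so r2c8=8.
Step 25. [r7c2∈{6}] r7c2's peers cover all but 6. So r7c2=6.
Step 26. [r7c4∈{1}] r7c4 has the single candidate 1 ⇒ r7c4=1.
Step 27. [r5c4∈{7}] r5c4's peers cover all but 7. So r5c4=7.
Step 28. [r9c7∈{7,9}] col 7 places 7 nowhere but r9c7. So r9c7=7.
Step 29. [r4c5∈{1,5}] col 5 places 1 nowhere but r4c5, so r4c5=1.
Step 30. [r8c3∈{2,7}] in row 8, 7 fits only at r8c3. So r8c3=7.
Step 31. [r9c3∈{2,4}] across col 3, 2 lands solely at r9c3 ⇒ r9c3=2.
Step 32. [r6c1∈{1,7}] 1 has one home in col 1: r6c1 ⇒ r6c1=1.
Step 33. [r5c7∈{1,9}] across col 7, 9 lands solely at r5c7, so r5c7=9.
Step 34. [r9c5∈{5}] only 5 remains possible at r9c5, so r9c5=5.
Step 35. [r3c2∈{4,7}] across row 3, 7 lands solely at r3c2 ⇒ r3c2=7.
Step 36. [r1c2∈{8}] r1c2 has the single candidate 8 ⇒ r1c2=8.
Step 37. [r9c8∈{9}] r9c8 has the single candidate 9, so r9c8=9.
Step 38. [r3c7∈{1}] r3c7 is down to just 1 ⇒ r3c7=1.
Step 39. [r4c1∈{7}] nothing but 7 survives at r4c1 ⇒ r4c1=7.
Step 40. [r5c8∈{1}] r5c8 is down to just 1, so r5c8=1.
Step 41. [r9c2∈{4}] nothing but 4 survives at r9c2. So r9c2=4.
Step 42. [r7c9∈{8}] r7c9 has the single candidate 8 ⇒ r7c9=8.
Step 43. [r7c5∈{2}] r7c5 is down to just 2. So r7c5=2.
Step 44. [r9c6∈{3}] r9c6 has the single candidate 3 ⇒ r9c6=3.
Step 45. [r2c9∈{4}] r2c9's peers cover all but 4 ⇒ r2c9=4.
Step 46. [r6c6∈{4}] r6c6 has the single candidate 4. So r6c6=4.
Step 47. [r1c8∈{6}] r1c8 is down to just 6 ⇒ r1c8=6.
Step 48. [r4c4∈{5}] r4c4 has the single candidate 5 ⇒ r4c4=5.
Step 49. [r9c4∈{6}] nothing but 6 survives at r9c4, so r9c4=6.
Step 50. [r6c8∈{7}] r6c8 has the single candidate 7, so r6c8=7.
Step 51. [r8c8∈{2}] r8c8 has the single candidate 2, so r8c8=2.
Step 52. [r3c3∈{4}] r3c3's peers cover all but 4 ⇒ r3c3=4.

Answer: 9 8 5 3 4 1 2 6 7 / 6 3 1 9 7 2 5 8 4 / 2 7 4 8 6 5 1 3 9 / 7 2 6 5 1 9 8 4 3 / 4 5 8 7 3 6 9 1 2 / 1 9 3 2 8 4 6 7 5 / 3 6 9 1 2 7 4 5 8 / 5 1 7 4 9 8 3 2 6 / 8 4 2 6 5 3 7 9 1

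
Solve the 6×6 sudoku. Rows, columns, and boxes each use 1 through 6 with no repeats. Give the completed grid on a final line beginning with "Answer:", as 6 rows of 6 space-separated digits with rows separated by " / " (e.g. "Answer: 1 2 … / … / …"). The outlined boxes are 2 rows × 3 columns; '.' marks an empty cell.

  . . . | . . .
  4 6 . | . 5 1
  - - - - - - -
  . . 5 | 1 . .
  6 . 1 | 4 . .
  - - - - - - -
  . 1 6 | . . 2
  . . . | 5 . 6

Step 1. [r3c6∈{3}] r3c6 has the single candidate 3 ⇒ r3c6=3.
Step 2. [r3c1∈{2}] r3c1 is down to just 2 ⇒ r3c1=2.
Step 3. [r6c1∈{3}] r6c1 is down to just 3, so r6c1=3.
Step 4. [r6c3∈{2,4}] in col 3, 4 fits only at r6c3 ⇒ r6c3=4.
Step 5. [r5c4∈{3}] r5c4 has the single candidate 3, so r5c4=3.
Step 6. [r1c5∈{2,3,4,6}] r1c5 is the only open cell in col 5 admitting 3. So r1c5=3.
Step 7. [r1c3∈{2}] only 2 remains possible at r1c3. So r1c3=2.
Step 8. [r1c1∈{1,5}] across row 1, 1 lands solely at r1c1. So r1c1=1.
Step 9. [r5c5∈{4}] r5c5 has the single candidate 4, so r5c5=4.
Step 10. [r2c3∈{3}] nothing but 3 survives at r2c3. So r2c3=3.
Step 11. [r1c6∈{4}] only 4 remains possible at r1c6. So r1c6=4.
Step 12. [r4c5∈{2}] only 2 remains possible at r4c5. So r4c5=2.
Step 13. [r3c5∈{6}] r3c5 is down to just 6. So r3c5=6.
Step 14. [r4c2∈{3}] only 3 remains possible at r4c2 ⇒ r4c2=3.
Step 15. [r5c1∈{5}] nothing but 5 survives at r5c1, so r5c1=5.
Step 16. [r1c2∈{5}] only 5 remains possible at r1c2. So r1c2=5.
Step 17. [r3c2∈{4}] nothing but 4 survives at r3c2, so r3c2=4.
Step 18. [r6c5∈{1}] r6c5's peers cover all but 1 ⇒ r6c5=1.
Step 19. [r2c4∈{2}] r2c4's peers cover all but 2 ⇒ r2c4=2.
Step 20. [r4c6∈{5}] r4c6 is down to just 5. So r4c6=5.
Step 21. [r6c2∈{2}] nothing but 2 survives at r6c2. So r6c2=2.
Step 22. [r1c4∈{6}] r1c4 has the single candidate 6 ⇒ r1c4=6.

Answer: 1 5 2 6 3 4 / 4 6 3 2 5 1 / 2 4 5 1 6 3 / 6 3 1 4 2 5 / 5 1 6 3 4 2 / 3 2 4 5 1 6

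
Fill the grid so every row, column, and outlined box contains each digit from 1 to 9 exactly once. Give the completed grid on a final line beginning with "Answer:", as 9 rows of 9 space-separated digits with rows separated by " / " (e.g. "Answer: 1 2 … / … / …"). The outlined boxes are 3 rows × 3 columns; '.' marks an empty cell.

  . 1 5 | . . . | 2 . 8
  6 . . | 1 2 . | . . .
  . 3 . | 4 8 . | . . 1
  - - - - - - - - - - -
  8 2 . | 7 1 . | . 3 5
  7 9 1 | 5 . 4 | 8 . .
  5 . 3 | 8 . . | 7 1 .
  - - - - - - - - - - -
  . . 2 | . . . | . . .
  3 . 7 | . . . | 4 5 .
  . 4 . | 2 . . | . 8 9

Step 1. [r9c3∈{6}] only 6 remains possible at r9c3. So r9c3=6.
Step 2. [r7c1∈{1,9}] in box 7, 9 fits only at r7c1, so r7c1=9.
Step 3. [r8c6∈{1,6,8,9}] row 8 places 1 nowhere but r8c6, so r8c6=1.
Step 4. [r7c6∈{3,5,6,7,8}] in col 6, 8 fits only at r7c6, so r7c6=8.
Step 5. [r7c5∈{3,4,5,6,7}] 4 has one home in row 7: r7c5 ⇒ r7c5=4.
Step 6. [r2c2∈{7,8}] 7 has one home in col 2: r2c2, so r2c2=7.
Step 7. [r3c3∈{9}] nothing but 9 survives at r3c3, so r3c3=9.
Step 8. [r7c9∈{3,6,7}] r7c9 is the only open cell in col 9 admitting 7. So r7c9=7.
Step 9. [r7c8∈{6}] only 6 remains possible at r7c8. So r7c8=6.
Step 10. [r7c4∈{3}] nothing but 3 survives at r7c4, so r7c4=3.
Step 11. [r2c9∈{3,4}] in col 9, 3 fits only at r2c9, so r2c9=3.
Step 12. [r1c6∈{3,6,7,9}] 3 has one home in col 6: r1c6, so r1c6=3.
Step 13. [r6c6∈{2,6,9}] 2 has one home in col 6: r6c6 ⇒ r6c6=2.
Step 14. [r6c5∈{6,9}] 9 has one home in row 6: r6c5 ⇒ r6c5=9.
Step 15. [r2c6∈{5,9}] 9 has one home in col 6: r2c6, so r2c6=9.
Step 16. [r3c6∈{5,6,7}] 5 has one home in box 2: r3c6. So r3c6=5.
Step 17. [r1c5∈{6,7}] box 2 places 7 nowhere but r1c5, so r1c5=7.
Step 18. [r1c1∈{4}] r1c1 is down to just 4 ⇒ r1c1=4.
Step 19. [r8c5∈{6}] only 6 remains possible at r8c5. So r8c5=6.
Step 20. [r5c9∈{2,6}] r5c9 is the only open cell in row 5 admitting 6 ⇒ r5c9=6.
Step 21. [r7c7∈{1}] r7c7's peers cover all but 1 ⇒ r7c7=1.
Step 22. [r2c8∈{4}] r2c8 has the single candidate 4, so r2c8=4.
Step 23. [r6c2∈{6}] only 6 remains possible at r6c2, so r6c2=6.
Step 24. [r1c4∈{6}] r1c4's peers cover all but 6, so r1c4=6.
Step 25. [r5c8∈{2}] r5c8 has the single candidate 2 ⇒ r5c8=2.
Step 26. [r3c7∈{6}] nothing but 6 survives at r3c7. So r3c7=6.
Step 27. [r9c6∈{7}] only 7 remains possible at r9c6, so r9c6=7.
Step 28. [r1c8∈{9}] only 9 remains possible at r1c8. So r1c8=9.
Step 29. [r4c7∈{9}] only 9 remains possible at r4c7 ⇒ r4c7=9.
Step 30. [r3c1∈{2}] r3c1's peers cover all but 2, so r3c1=2.
Step 31. [r8c9∈{2}] only 2 remains possible at r8c9, so r8c9=2.
Step 32. [r4c6∈{6}] r4c6 has the single candidate 6. So r4c6=6.
Step 33. [r2c7∈{5}] r2c7 is down to just 5. So r2c7=5.
Step 34. [r5c5∈{3}] r5c5 has the single candidate 3, so r5c5=3.
Step 35. [r2c3∈{8}] only 8 remains possible at r2c3 ⇒ r2c3=8.
Step 36. [r9c1∈{1}] r9c1's peers cover all but 1. So r9c1=1.
Step 37. [r3c8∈{7}] r3c8 has the single candidate 7, so r3c8=7.
Step 38. [r6c9∈{4}] r6c9 has the single candidate 4, so r6c9=4.
Step 39. [r9c5∈{5}] r9c5 has the single candidate 5, so r9c5=5.
Step 40. [r9c7∈{3}] r9c7 has the single candidate 3 ⇒ r9c7=3.
Step 41. [r7c2∈{5}] only 5 remains possible at r7c2. So r7c2=5.
Step 42. [r8c4∈{9}] r8c4's peers cover all but 9, so r8c4=9.
Step 43. [r4c3∈{4}] only 4 remains possible at r4c3, so r4c3=4.
Step 44. [r8c2∈{8}] nothing but 8 survives at r8c2. So r8c2=8.

Answer: 4 1 5 6 7 3 2 9 8 / 6 7 8 1 2 9 5 4 3 / 2 3 9 4 8 5 6 7 1 / 8 2 4 7 1 6 9 3 5 / 7 9 1 5 3 4 8 2 6 / 5 6 3 8 9 2 7 1 4 / 9 5 2 3 4 8 1 6 7 / 3 8 7 9 6 1 4 5 2 / 1 4 6 2 5 7 3 8 9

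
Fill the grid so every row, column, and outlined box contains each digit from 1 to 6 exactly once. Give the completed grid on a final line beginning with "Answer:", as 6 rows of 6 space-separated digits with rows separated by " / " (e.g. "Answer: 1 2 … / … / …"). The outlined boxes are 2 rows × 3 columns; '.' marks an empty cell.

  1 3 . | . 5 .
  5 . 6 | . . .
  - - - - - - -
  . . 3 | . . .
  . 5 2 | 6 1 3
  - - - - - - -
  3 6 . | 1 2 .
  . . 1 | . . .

Step 1. [r3c5∈{4}] r3c5's peers cover all but 4 ⇒ r3c5=4.
Step 2. [r2c2∈{2,4}] 2 has one home in box 1: r2c2. So r2c2=2.
Step 3. [r6c2∈{4}] nothing but 4 survives at r6c2. So r6c2=4.
Step 4. [r1c6∈{2,4,6}] r1c6 is the only open cell in row 1 admitting 6, so r1c6=6.
Step 5. [r6c6∈{5}] r6c6 is down to just 5 ⇒ r6c6=5.
Step 6. [r1c4∈{2,4}] 2 has one home in row 1: r1c4, so r1c4=2.
Step 7. [r2c4∈{3,4}] across col 4, 4 lands solely at r2c4 ⇒ r2c4=4.
Step 8. [r6c5∈{3,6}] in row 6, 6 fits only at r6c5, so r6c5=6.
Step 9. [r3c4∈{5}] r3c4 is down to just 5. So r3c4=5.
Step 10. [r5c6∈{4}] r5c6's peers cover all but 4 ⇒ r5c6=4.
Step 11. [r2c5∈{3}] only 3 remains possible at r2c5. So r2c5=3.
Step 12. [r3c2∈{1}] r3c2's peers cover all but 1 ⇒ r3c2=1.
Step 13. [r2c6∈{1}] r2c6 is down to just 1. So r2c6=1.
Step 14. [r5c3∈{5}] r5c3's peers cover all but 5, so r5c3=5.
Step 15. [r6c4∈{3}] only 3 remains possible at r6c4 ⇒ r6c4=3.
Step 16. [r3c6∈{2}] r3c6 has the single candidate 2. So r3c6=2.
Step 17. [r1c3∈{4}] nothing but 4 survives at r1c3. So r1c3=4.
Step 18. [r6c1∈{2}] nothing but 2 survives at r6c1. So r6c1=2.
Step 19. [r3c1∈{6}] r3c1's peers cover all but 6. So r3c1=6.
Step 20. [r4c1∈{4}] r4c1 is down to just 4 ⇒ r4c1=4.

Answer: 1 3 4 2 5 6 / 5 2 6 4 3 1 / 6 1 3 5 4 2 / 4 5 2 6 1 3 / 3 6 5 1 2 4 / 2 4 1 3 6 5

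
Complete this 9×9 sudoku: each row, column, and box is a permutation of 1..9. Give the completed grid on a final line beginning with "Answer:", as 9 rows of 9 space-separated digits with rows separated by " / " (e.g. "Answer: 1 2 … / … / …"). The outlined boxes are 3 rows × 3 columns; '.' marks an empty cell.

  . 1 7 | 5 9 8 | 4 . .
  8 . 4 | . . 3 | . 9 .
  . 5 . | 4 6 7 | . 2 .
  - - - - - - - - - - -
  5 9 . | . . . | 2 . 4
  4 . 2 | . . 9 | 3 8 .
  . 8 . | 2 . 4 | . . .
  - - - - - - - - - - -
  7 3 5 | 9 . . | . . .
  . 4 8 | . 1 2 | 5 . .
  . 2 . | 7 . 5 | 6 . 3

Step 1. [r6c8∈{1,5,6,7}] in col 8, 5 fits only at r6c8. So r6c8=5.
Step 2. [r4c6∈{1,6}] 1 has one home in col 6: r4c6 ⇒ r4c6=1.
Step 3. [r5c9∈{1,6,7}] 1 has one home in row 5: r5c9. So r5c9=1.
Step 4. [r8c1∈{6,9}] across box 7, 6 lands solely at r8c1. So r8c1=6.
Step 5. [r1c9∈{6}] only 6 remains possible at r1c9. So r1c9=6.
Step 6. [r6c3∈{1,3,6}] across row 6, 6 lands solely at r6c3. So r6c3=6.
Step 7. [r4c3∈{3}] r4c3's peers cover all but 3, so r4c3=3.
Step 8. [r9c3∈{1,9}] 1 has one home in col 3: r9c3. So r9c3=1.
Step 9. [r3c7∈{1,8}] row 3 places 1 nowhere but r3c7. So r3c7=1.
Step 10. [r9c5∈{4,8}] row 9 places 8 nowhere but r9c5. So r9c5=8.
Step 11. [r4c5∈{7}] r4c5 is down to just 7 ⇒ r4c5=7.
Step 12. [r8c9∈{7,9}] row 8 places 9 nowhere but r8c9, so r8c9=9.
Step 13. [r6c9∈{7}] only 7 remains possible at r6c9 ⇒ r6c9=7.
Step 14. [r3c1∈{3,9}] r3c1 is the only open cell in row 3 admitting 3 ⇒ r3c1=3.
Step 15. [r5c4∈{6}] only 6 remains possible at r5c4 ⇒ r5c4=6.
Step 16. [r9c8∈{4}] r9c8 has the single candidate 4 ⇒ r9c8=4.
Step 17. [r7c7∈{8}] r7c7's peers cover all but 8 ⇒ r7c7=8.
Step 18. [r8c4∈{3}] r8c4 has the single candidate 3. So r8c4=3.
Step 19. [r2c9∈{5}] nothing but 5 survives at r2c9 ⇒ r2c9=5.
Step 20. [r6c1∈{1}] r6c1 is down to just 1, so r6c1=1.
Step 21. [r2c7∈{7}] r2c7 has the single candidate 7 ⇒ r2c7=7.
Step 22. [r6c5∈{3}] r6c5's peers cover all but 3, so r6c5=3.
Step 23. [r2c4∈{1}] only 1 remains possible at r2c4 ⇒ r2c4=1.
Step 24. [r2c5∈{2}] r2c5 has the single candidate 2 ⇒ r2c5=2.
Step 25. [r3c3∈{9}] r3c3 is down to just 9. So r3c3=9.
Step 26. [r4c4∈{8}] nothing but 8 survives at r4c4 ⇒ r4c4=8.
Step 27. [r4c8∈{6}] r4c8 has the single candidate 6. So r4c8=6.
Step 28. [r1c1∈{2}] r1c1 has the single candidate 2 ⇒ r1c1=2.
Step 29. [r8c8∈{7}] r8c8's peers cover all but 7, so r8c8=7.
Step 30. [r7c8∈{1}] only 1 remains possible at r7c8 ⇒ r7c8=1.
Step 31. [r1c8∈{3}] r1c8's peers cover all but 3. So r1c8=3.
Step 32. [r7c5∈{4}] nothing but 4 survives at r7c5. So r7c5=4.
Step 33. [r7c9∈{2}] r7c9 has the single candidate 2. So r7c9=2.
Step 34. [r5c5∈{5}] r5c5's peers cover all but 5, so r5c5=5.
Step 35. [r7c6∈{6}] r7c6 is down to just 6 ⇒ r7c6=6.
Step 36. [r6c7∈{9}] only 9 remains possible at r6c7 ⇒ r6c7=9.
Step 37. [r5c2∈{7}] r5c2 has the single candidate 7. So r5c2=7.
Step 38. [r9c1∈{9}] r9c1's peers cover all but 9. So r9c1=9.
Step 39. [r3c9∈{8}] r3c9's peers cover all but 8. So r3c9=8.
Step 40. [r2c2∈{6}] r2c2's peers cover all but 6 ⇒ r2c2=6.

Answer: 2 1 7 5 9 8 4 3 6 / 8 6 4 1 2 3 7 9 5 / 3 5 9 4 6 7 1 2 8 / 5 9 3 8 7 1 2 6 4 / 4 7 2 6 5 9 3 8 1 / 1 8 6 2 3 4 9 5 7 / 7 3 5 9 4 6 8 1 2 / 6 4 8 3 1 2 5 7 9 / 9 2 1 7 8 5 6 4 3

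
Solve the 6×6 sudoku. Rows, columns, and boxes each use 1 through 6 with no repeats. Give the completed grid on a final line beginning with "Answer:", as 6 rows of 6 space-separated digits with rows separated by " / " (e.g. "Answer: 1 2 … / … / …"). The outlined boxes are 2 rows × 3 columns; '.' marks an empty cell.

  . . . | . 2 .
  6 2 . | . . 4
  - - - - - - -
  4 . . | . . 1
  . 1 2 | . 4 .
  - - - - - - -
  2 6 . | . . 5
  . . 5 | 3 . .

Step 1. [r5c3∈{1,3,4}] in row 5, 3 fits only at r5c3. So r5c3=3.
Step 2. [r2c5∈{1,3,5}] row 2 places 3 nowhere but r2c5. So r2c5=3.
Step 3. [r3c5∈{5,6}] across col 5, 5 lands solely at r3c5, so r3c5=5.
Step 4. [r1c2∈{3,4,5}] in col 2, 5 fits only at r1c2. So r1c2=5.
Step 5. [r4c4∈{6}] r4c4 has the single candidate 6. So r4c4=6.
Step 6. [r1c4∈{1}] r1c4 has the single candidate 1 ⇒ r1c4=1.
Step 7. [r6c5∈{1,6}] col 5 places 6 nowhere but r6c5, so r6c5=6.
Step 8. [r1c1∈{3}] nothing but 3 survives at r1c1 ⇒ r1c1=3.
Step 9. [r3c3∈{6}] nothing but 6 survives at r3c3. So r3c3=6.
Step 10. [r6c6∈{2}] only 2 remains possible at r6c6, so r6c6=2.
Step 11. [r4c1∈{5}] r4c1's peers cover all but 5, so r4c1=5.
Step 12. [r4c6∈{3}] only 3 remains possible at r4c6. So r4c6=3.
Step 13. [r3c2∈{3}] nothing but 3 survives at r3c2, so r3c2=3.
Step 14. [r2c3∈{1}] only 1 remains possible at r2c3. So r2c3=1.
Step 15. [r6c1∈{1}] r6c1 has the single candidate 1. So r6c1=1.
Step 16. [r2c4∈{5}] only 5 remains possible at r2c4, so r2c4=5.
Step 17. [r3c4∈{2}] r3c4's peers cover all but 2, so r3c4=2.
Step 18. [r5c4∈{4}] r5c4's peers cover all but 4. So r5c4=4.
Step 19. [r6c2∈{4}] r6c2 has the single candidate 4, so r6c2=4.
Step 20. [r1c3∈{4}] r1c3's peers cover all but 4, so r1c3=4.
Step 21. [r1c6∈{6}] r1c6 has the single candidate 6. So r1c6=6.
Step 22. [r5c5∈{1}] r5c5's peers cover all but 1. So r5c5=1.

Answer: 3 5 4 1 2 6 / 6 2 1 5 3 4 / 4 3 6 2 5 1 / 5 1 2 6 4 3 / 2 6 3 4 1 5 / 1 4 5 3 6 2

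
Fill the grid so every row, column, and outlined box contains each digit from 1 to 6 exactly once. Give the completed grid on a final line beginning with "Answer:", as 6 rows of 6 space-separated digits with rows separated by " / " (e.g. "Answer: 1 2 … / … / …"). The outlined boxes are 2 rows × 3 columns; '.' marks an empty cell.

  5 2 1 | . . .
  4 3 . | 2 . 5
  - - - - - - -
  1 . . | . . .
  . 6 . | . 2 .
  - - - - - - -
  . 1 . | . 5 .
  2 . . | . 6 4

Step 1. [r5c4∈{3}] nothing but 3 survives at r5c4. So r5c4=3.
Step 2. [r3c2∈{4,5}] across col 2, 4 lands solely at r3c2 ⇒ r3c2=4.
Step 3. [r3c5∈{3}] r3c5 is down to just 3, so r3c5=3.
Step 4. [r4c4∈{1,4,5}] across row 4, 4 lands solely at r4c4, so r4c4=4.
Step 5. [r4c3∈{3,5}] row 4 places 5 nowhere but r4c3, so r4c3=5.
Step 6. [r1c4∈{6}] nothing but 6 survives at r1c4. So r1c4=6.
Step 7. [r5c1∈{6}] r5c1 is down to just 6. So r5c1=6.
Step 8. [r6c3∈{3}] r6c3 is down to just 3. So r6c3=3.
Step 9. [r3c3∈{2}] r3c3 is down to just 2, so r3c3=2.
Step 10. [r2c5∈{1}] r2c5's peers cover all but 1. So r2c5=1.
Step 11. [r5c6∈{2}] nothing but 2 survives at r5c6 ⇒ r5c6=2.
Step 12. [r3c6∈{6}] r3c6 is down to just 6. So r3c6=6.
Step 13. [r1c5∈{4}] r1c5 is down to just 4 ⇒ r1c5=4.
Step 14. [r1c6∈{3}] r1c6 has the single candidate 3, so r1c6=3.
Step 15. [r3c4∈{5}] r3c4's peers cover all but 5. So r3c4=5.
Step 16. [r4c6∈{1}] nothing but 1 survives at r4c6 ⇒ r4c6=1.
Step 17. [r2c3∈{6}] only 6 remains possible at r2c3, so r2c3=6.
Step 18. [r5c3∈{4}] only 4 remains possible at r5c3. So r5c3=4.
Step 19. [r6c2∈{5}] r6c2 is down to just 5, so r6c2=5.
Step 20. [r6c4∈{1}] only 1 remains possible at r6c4. So r6c4=1.
Step 21. [r4c1∈{3}] nothing but 3 survives at r4c1. So r4c1=3.

Answer: 5 2 1 6 4 3 / 4 3 6 2 1 5 / 1 4 2 5 3 6 / 3 6 5 4 2 1 / 6 1 4 3 5 2 / 2 5 3 1 6 4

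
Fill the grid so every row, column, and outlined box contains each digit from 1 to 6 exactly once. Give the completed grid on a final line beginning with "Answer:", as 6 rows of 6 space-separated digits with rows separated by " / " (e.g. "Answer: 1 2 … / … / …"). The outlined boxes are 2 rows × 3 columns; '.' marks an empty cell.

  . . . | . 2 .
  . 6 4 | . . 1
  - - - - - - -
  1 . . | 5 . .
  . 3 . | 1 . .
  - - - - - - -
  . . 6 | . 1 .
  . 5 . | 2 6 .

Step 1. [r3c6∈{2,3,4,6}] 6 has one home in row 3: r3c6. So r3c6=6.
Step 2. [r2c4∈{3}] nothing but 3 survives at r2c4, so r2c4=3.
Step 3. [r5c4∈{4}] only 4 remains possible at r5c4, so r5c4=4.
Step 4. [r4c5∈{4}] r4c5's peers cover all but 4 ⇒ r4c5=4.
Step 5. [r2c1∈{2,5}] 2 has one home in row 2: r2c1 ⇒ r2c1=2.
Step 6. [r5c1∈{3}] r5c1 is down to just 3, so r5c1=3.
Step 7. [r1c1∈{5}] only 5 remains possible at r1c1 ⇒ r1c1=5.
Step 8. [r3c3∈{2}] r3c3 is down to just 2, so r3c3=2.
Step 9. [r1c3∈{1,3}] row 1 places 3 nowhere but r1c3. So r1c3=3.
Step 10. [r3c2∈{4}] r3c2's peers cover all but 4, so r3c2=4.
Step 11. [r2c5∈{5}] r2c5 has the single candidate 5 ⇒ r2c5=5.
Step 12. [r6c3∈{1}] r6c3 has the single candidate 1, so r6c3=1.
Step 13. [r5c6∈{5}] r5c6 is down to just 5 ⇒ r5c6=5.
Step 14. [r6c1∈{4}] r6c1 is down to just 4, so r6c1=4.
Step 15. [r4c1∈{6}] r4c1 is down to just 6, so r4c1=6.
Step 16. [r4c3∈{5}] r4c3's peers cover all but 5 ⇒ r4c3=5.
Step 17. [r5c2∈{2}] r5c2 is down to just 2 ⇒ r5c2=2.
Step 18. [r3c5∈{3}] r3c5 is down to just 3 ⇒ r3c5=3.
Step 19. [r1c6∈{4}] only 4 remains possible at r1c6, so r1c6=4.
Step 20. [r1c2∈{1}] r1c2 has the single candidate 1. So r1c2=1.
Step 21. [r4c6∈{2}] r4c6's peers cover all but 2. So r4c6=2.
Step 22. [r1c4∈{6}] r1c4's peers cover all but 6, so r1c4=6.
Step 23. [r6c6∈{3}] r6c6 has the single candidate 3 ⇒ r6c6=3.

Answer: 5 1 3 6 2 4 / 2 6 4 3 5 1 / 1 4 2 5 3 6 / 6 3 5 1 4 2 / 3 2 6 4 1 5 / 4 5 1 2 6 3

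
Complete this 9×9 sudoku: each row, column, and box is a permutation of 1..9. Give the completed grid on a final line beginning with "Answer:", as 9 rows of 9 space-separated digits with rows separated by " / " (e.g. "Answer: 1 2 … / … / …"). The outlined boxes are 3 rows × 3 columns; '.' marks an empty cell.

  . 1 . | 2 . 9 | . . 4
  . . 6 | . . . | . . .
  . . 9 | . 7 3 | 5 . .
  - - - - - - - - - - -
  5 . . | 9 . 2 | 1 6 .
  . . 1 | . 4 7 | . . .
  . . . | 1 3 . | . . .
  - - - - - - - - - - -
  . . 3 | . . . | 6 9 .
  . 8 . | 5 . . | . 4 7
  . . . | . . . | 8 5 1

Step 1. [r8c3∈{2}] nothing but 2 survives at r8c3, so r8c3=2.
Step 2. [r4c5∈{8}] r4c5 is down to just 8 ⇒ r4c5=8.
Step 3. [r6c7∈{2,4,7,9}] 4 has one home in col 7: r6c7, so r6c7=4.
Step 4. [r6c8∈{2,7,8}] box 6 places 7 nowhere but r6c8 ⇒ r6c8=7.
Step 5. [r5c4∈{6}] r5c4 has the single candidate 6. So r5c4=6.
Step 6. [r4c9∈{3}] nothing but 3 survives at r4c9. So r4c9=3.
Step 7. [r7c9∈{2}] r7c9 has the single candidate 2, so r7c9=2.
Step 8. [r7c5∈{1}] r7c5 has the single candidate 1 ⇒ r7c5=1.
Step 9. [r1c3∈{5,7,8}] in col 3, 5 fits only at r1c3, so r1c3=5.
Step 10. [r2c6∈{1,4,5,8}] 1 has one home in col 6: r2c6, so r2c6=1.
Step 11. [r8c6∈{6}] only 6 remains possible at r8c6. So r8c6=6.
Step 12. [r9c6∈{4}] r9c6 has the single candidate 4. So r9c6=4.
Step 13. [r9c3∈{7}] r9c3 is down to just 7. So r9c3=7.
Step 14. [r6c3∈{8}] r6c3 has the single candidate 8. So r6c3=8.
Step 15. [r7c1∈{4}] only 4 remains possible at r7c1. So r7c1=4.
Step 16. [r5c9∈{5,8,9}] row 5 places 5 nowhere but r5c9 ⇒ r5c9=5.
Step 17. [r5c8∈{2,8}] 8 has one home in row 5: r5c8 ⇒ r5c8=8.
Step 18. [r5c7∈{2,9}] box 6 places 2 nowhere but r5c7, so r5c7=2.
Step 19. [r1c8∈{3}] r1c8's peers cover all but 3, so r1c8=3.
Step 20. [r6c9∈{9}] nothing but 9 survives at r6c9, so r6c9=9.
Step 21. [r2c9∈{8}] r2c9 has the single candidate 8, so r2c9=8.
Step 22. [r3c4∈{4,8}] 8 has one home in box 2: r3c4, so r3c4=8.
Step 23. [r3c1∈{2}] r3c1 is down to just 2. So r3c1=2.
Step 24. [r6c1∈{6}] r6c1 is down to just 6 ⇒ r6c1=6.
Step 25. [r9c1∈{9}] r9c1's peers cover all but 9. So r9c1=9.
Step 26. [r4c2∈{4,7}] row 4 places 7 nowhere but r4c2. So r4c2=7.
Step 27. [r5c1∈{3}] r5c1's peers cover all but 3. So r5c1=3.
Step 28. [r2c1∈{7}] r2c1 has the single candidate 7 ⇒ r2c1=7.
Step 29. [r2c4∈{4}] only 4 remains possible at r2c4. So r2c4=4.
Step 30. [r3c8∈{1}] nothing but 1 survives at r3c8 ⇒ r3c8=1.
Step 31. [r6c6∈{5}] nothing but 5 survives at r6c6. So r6c6=5.
Step 32. [r2c5∈{5}] r2c5 has the single candidate 5. So r2c5=5.
Step 33. [r3c2∈{4}] nothing but 4 survives at r3c2. So r3c2=4.
Step 34. [r3c9∈{6}] r3c9 is down to just 6. So r3c9=6.
Step 35. [r7c4∈{7}] nothing but 7 survives at r7c4 ⇒ r7c4=7.
Step 36. [r9c4∈{3}] r9c4 has the single candidate 3 ⇒ r9c4=3.
Step 37. [r7c2∈{5}] r7c2's peers cover all but 5 ⇒ r7c2=5.
Step 38. [r1c1∈{8}] only 8 remains possible at r1c1, so r1c1=8.
Step 39. [r8c1∈{1}] r8c1's peers cover all but 1 ⇒ r8c1=1.
Step 40. [r9c5∈{2}] r9c5 is down to just 2. So r9c5=2.
Step 41. [r5c2∈{9}] r5c2's peers cover all but 9. So r5c2=9.
Step 42. [r1c7∈{7}] nothing but 7 survives at r1c7 ⇒ r1c7=7.
Step 43. [r6c2∈{2}] nothing but 2 survives at r6c2, so r6c2=2.
Step 44. [r2c2∈{3}] only 3 remains possible at r2c2 ⇒ r2c2=3.
Step 45. [r9c2∈{6}] r9c2 has the single candidate 6 ⇒ r9c2=6.
Step 46. [r8c5∈{9}] only 9 remains possible at r8c5 ⇒ r8c5=9.
Step 47. [r2c7∈{9}] r2c7 is down to just 9. So r2c7=9.
Step 48. [r2c8∈{2}] r2c8's peers cover all but 2. So r2c8=2.
Step 49. [r4c3∈{4}] only 4 remains possible at r4c3 ⇒ r4c3=4.
Step 50. [r8c7∈{3}] r8c7 is down to just 3, so r8c7=3.
Step 51. [r7c6∈{8}] only 8 remains possible at r7c6 ⇒ r7c6=8.
Step 52. [r1c5∈{6}] nothing but 6 survives at r1c5, so r1c5=6.

Answer: 8 1 5 2 6 9 7 3 4 / 7 3 6 4 5 1 9 2 8 / 2 4 9 8 7 3 5 1 6 / 5 7 4 9 8 2 1 6 3 / 3 9 1 6 4 7 2 8 5 / 6 2 8 1 3 5 4 7 9 / 4 5 3 7 1 8 6 9 2 / 1 8 2 5 9 6 3 4 7 / 9 6 7 3 2 4 8 5 1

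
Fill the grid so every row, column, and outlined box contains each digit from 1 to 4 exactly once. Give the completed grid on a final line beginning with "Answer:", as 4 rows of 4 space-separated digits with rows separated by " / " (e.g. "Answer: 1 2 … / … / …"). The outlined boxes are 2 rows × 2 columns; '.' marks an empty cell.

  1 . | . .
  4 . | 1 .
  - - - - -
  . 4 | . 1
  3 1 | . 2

Step 1. [r1c3∈{2,3,4}] r1c3 is the only open cell in col 3 admitting 2. So r1c3=2.
Step 2. [r2c4∈{3}] nothing but 3 survives at r2c4 ⇒ r2c4=3.
Step 3. [r3c3∈{3}] r3c3 has the single candidate 3, so r3c3=3.
Step 4. [r1c2∈{3}] r1c2's peers cover all but 3. So r1c2=3.
Step 5. [r2c2∈{2}] nothing but 2 survives at r2c2 ⇒ r2c2=2.
Step 6. [r1c4∈{4}] only 4 remains possible at r1c4, so r1c4=4.
Step 7. [r3c1∈{2}] nothing but 2 survives at r3c1 ⇒ r3c1=2.
Step 8. [r4c3∈{4}] r4c3's peers cover all but 4, so r4c3=4.

Answer: 1 3 2 4 / 4 2 1 3 / 2 4 3 1 / 3 1 4 2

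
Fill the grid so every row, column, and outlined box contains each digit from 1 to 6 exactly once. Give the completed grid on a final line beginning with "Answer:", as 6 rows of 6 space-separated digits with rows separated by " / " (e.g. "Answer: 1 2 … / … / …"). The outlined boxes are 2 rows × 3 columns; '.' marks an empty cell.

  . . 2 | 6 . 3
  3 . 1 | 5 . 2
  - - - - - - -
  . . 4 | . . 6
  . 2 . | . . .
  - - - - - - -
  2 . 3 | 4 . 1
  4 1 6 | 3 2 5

Step 1. [r4c5∈{1,3,4,5}] in row 4, 3 fits only at r4c5. So r4c5=3.
Step 2. [r1c1∈{5}] nothing but 5 survives at r1c1, so r1c1=5.
Step 3. [r4c4∈{1}] r4c4 is down to just 1 ⇒ r4c4=1.
Step 4. [r1c2∈{4}] only 4 remains possible at r1c2, so r1c2=4.
Step 5. [r5c2∈{5}] only 5 remains possible at r5c2 ⇒ r5c2=5.
Step 6. [r3c2∈{3}] r3c2 is down to just 3. So r3c2=3.
Step 7. [r4c3∈{5}] r4c3 is down to just 5, so r4c3=5.
Step 8. [r2c5∈{4}] r2c5 is down to just 4. So r2c5=4.
Step 9. [r4c6∈{4}] nothing but 4 survives at r4c6, so r4c6=4.
Step 10. [r4c1∈{6}] r4c1 is down to just 6, so r4c1=6.
Step 11. [r3c4∈{2}] r3c4 is down to just 2. So r3c4=2.
Step 12. [r5c5∈{6}] nothing but 6 survives at r5c5, so r5c5=6.
Step 13. [r3c5∈{5}] nothing but 5 survives at r3c5, so r3c5=5.
Step 14. [r2c2∈{6}] r2c2 is down to just 6. So r2c2=6.
Step 15. [r3c1∈{1}] r3c1 is down to just 1 ⇒ r3c1=1.
Step 16. [r1c5∈{1}] only 1 remains possible at r1c5 ⇒ r1c5=1.

Answer: 5 4 2 6 1 3 / 3 6 1 5 4 2 / 1 3 4 2 5 6 / 6 2 5 1 3 4 / 2 5 3 4 6 1 / 4 1 6 3 2 5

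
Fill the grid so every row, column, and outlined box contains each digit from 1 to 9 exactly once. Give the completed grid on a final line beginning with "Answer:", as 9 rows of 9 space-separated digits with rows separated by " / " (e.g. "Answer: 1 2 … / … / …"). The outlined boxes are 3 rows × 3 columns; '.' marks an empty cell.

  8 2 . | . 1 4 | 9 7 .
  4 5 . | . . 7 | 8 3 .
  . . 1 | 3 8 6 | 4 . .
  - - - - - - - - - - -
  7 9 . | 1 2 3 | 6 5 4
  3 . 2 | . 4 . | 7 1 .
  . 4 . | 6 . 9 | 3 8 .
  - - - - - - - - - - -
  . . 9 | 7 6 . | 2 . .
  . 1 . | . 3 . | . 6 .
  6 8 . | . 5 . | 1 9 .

Step 1. [r8c7∈{5}] nothing but 5 survives at r8c7 ⇒ r8c7=5.
Step 2. [r2c4∈{2,9}] r2c4 is the only open cell in box 2 admitting 2. So r2c4=2.
Step 3. [r3c9∈{2,5}] in row 3, 5 fits only at r3c9. So r3c9=5.
Step 4. [r8c4∈{4,8,9}] row 8 places 9 nowhere but r8c4, so r8c4=9.
Step 5. [r5c4∈{5,8}] in col 4, 8 fits only at r5c4 ⇒ r5c4=8.
Step 6. [r2c3∈{6}] only 6 remains possible at r2c3. So r2c3=6.
Step 7. [r8c3∈{4,7}] in row 8, 4 fits only at r8c3. So r8c3=4.
Step 8. [r8c9∈{7,8}] in row 8, 7 fits only at r8c9 ⇒ r8c9=7.
Step 9. [r9c9∈{3}] r9c9 has the single candidate 3, so r9c9=3.
Step 10. [r8c6∈{2,8}] r8c6 is the only open cell in row 8 admitting 8. So r8c6=8.
Step 11. [r6c1∈{1,5}] in row 6, 1 fits only at r6c1, so r6c1=1.
Step 12. [r6c5∈{7}] r6c5's peers cover all but 7 ⇒ r6c5=7.
Step 13. [r3c2∈{7}] r3c2's peers cover all but 7, so r3c2=7.
Step 14. [r6c3∈{5}] r6c3 is down to just 5 ⇒ r6c3=5.
Step 15. [r9c6∈{2}] r9c6's peers cover all but 2. So r9c6=2.
Step 16. [r5c6∈{5}] nothing but 5 survives at r5c6, so r5c6=5.
Step 17. [r2c9∈{1}] only 1 remains possible at r2c9. So r2c9=1.
Step 18. [r1c4∈{5}] r1c4 has the single candidate 5. So r1c4=5.
Step 19. [r4c3∈{8}] nothing but 8 survives at r4c3. So r4c3=8.
Step 20. [r7c6∈{1}] only 1 remains possible at r7c6 ⇒ r7c6=1.
Step 21. [r7c9∈{8}] nothing but 8 survives at r7c9. So r7c9=8.
Step 22. [r8c1∈{2}] only 2 remains possible at r8c1. So r8c1=2.
Step 23. [r1c3∈{3}] nothing but 3 survives at r1c3, so r1c3=3.
Step 24. [r3c8∈{2}] nothing but 2 survives at r3c8 ⇒ r3c8=2.
Step 25. [r7c8∈{4}] r7c8 is down to just 4 ⇒ r7c8=4.
Step 26. [r7c1∈{5}] r7c1's peers cover all but 5, so r7c1=5.
Step 27. [r1c9∈{6}] r1c9 is down to just 6 ⇒ r1c9=6.
Step 28. [r9c3∈{7}] r9c3's peers cover all but 7, so r9c3=7.
Step 29. [r5c2∈{6}] r5c2 is down to just 6. So r5c2=6.
Step 30. [r6c9∈{2}] r6c9's peers cover all but 2 ⇒ r6c9=2.
Step 31. [r5c9∈{9}] r5c9 has the single candidate 9 ⇒ r5c9=9.
Step 32. [r2c5∈{9}] nothing but 9 survives at r2c5, so r2c5=9.
Step 33. [r7c2∈{3}] r7c2 has the single candidate 3. So r7c2=3.
Step 34. [r3c1∈{9}] r3c1 is down to just 9, so r3c1=9.
Step 35. [r9c4∈{4}] only 4 remains possible at r9c4 ⇒ r9c4=4.

Answer: 8 2 3 5 1 4 9 7 6 / 4 5 6 2 9 7 8 3 1 / 9 7 1 3 8 6 4 2 5 / 7 9 8 1 2 3 6 5 4 / 3 6 2 8 4 5 7 1 9 / 1 4 5 6 7 9 3 8 2 / 5 3 9 7 6 1 2 4 8 / 2 1 4 9 3 8 5 6 7 / 6 8 7 4 5 2 1 9 3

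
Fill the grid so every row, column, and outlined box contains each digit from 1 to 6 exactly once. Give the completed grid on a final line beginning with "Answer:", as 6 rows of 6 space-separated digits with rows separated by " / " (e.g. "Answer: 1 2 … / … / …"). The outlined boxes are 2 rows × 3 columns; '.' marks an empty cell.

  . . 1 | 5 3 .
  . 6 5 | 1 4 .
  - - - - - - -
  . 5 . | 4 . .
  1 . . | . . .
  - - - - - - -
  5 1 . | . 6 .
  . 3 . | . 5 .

Step 1. [r4c5∈{2}] r4c5 is down to just 2, so r4c5=2.
Step 2. [r6c4∈{2}] r6c4 has the single candidate 2 ⇒ r6c4=2.
Step 3. [r1c2∈{2,4}] r1c2 is the only open cell in col 2 admitting 2 ⇒ r1c2=2.
Step 4. [r4c4∈{3,6}] r4c4 is the only open cell in col 4 admitting 6 ⇒ r4c4=6.
Step 5. [r3c1∈{2,3,6}] 2 has one home in col 1: r3c1. So r3c1=2.
Step 6. [r6c6∈{1,4}] row 6 places 1 nowhere but r6c6, so r6c6=1.
Step 7. [r3c6∈{3}] r3c6 has the single candidate 3. So r3c6=3.
Step 8. [r6c1∈{4,6}] across col 1, 6 lands solely at r6c1. So r6c1=6.
Step 9. [r6c3∈{4}] only 4 remains possible at r6c3 ⇒ r6c3=4.
Step 10. [r5c4∈{3}] r5c4 has the single candidate 3. So r5c4=3.
Step 11. [r2c1∈{3}] r2c1's peers cover all but 3. So r2c1=3.
Step 12. [r1c1∈{4}] r1c1 has the single candidate 4 ⇒ r1c1=4.
Step 13. [r3c5∈{1}] nothing but 1 survives at r3c5, so r3c5=1.
Step 14. [r3c3∈{6}] nothing but 6 survives at r3c3 ⇒ r3c3=6.
Step 15. [r4c3∈{3}] r4c3 has the single candidate 3 ⇒ r4c3=3.
Step 16. [r2c6∈{2}] only 2 remains possible at r2c6 ⇒ r2c6=2.
Step 17. [r5c3∈{2}] r5c3 has the single candidate 2. So r5c3=2.
Step 18. [r1c6∈{6}] r1c6's peers cover all but 6 ⇒ r1c6=6.
Step 19. [r5c6∈{4}] only 4 remains possible at r5c6, so r5c6=4.
Step 20. [r4c6∈{5}] r4c6 has the single candidate 5 ⇒ r4c6=5.
Step 21. [r4c2∈{4}] r4c2 has the single candidate 4, so r4c2=4.

Answer: 4 2 1 5 3 6 / 3 6 5 1 4 2 / 2 5 6 4 1 3 / 1 4 3 6 2 5 / 5 1 2 3 6 4 / 6 3 4 2 5 1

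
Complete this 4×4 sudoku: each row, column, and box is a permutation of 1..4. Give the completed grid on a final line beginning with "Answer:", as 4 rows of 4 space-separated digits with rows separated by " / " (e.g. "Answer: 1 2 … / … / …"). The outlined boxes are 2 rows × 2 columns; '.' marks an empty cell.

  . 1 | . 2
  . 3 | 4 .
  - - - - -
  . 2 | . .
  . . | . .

Step 1. [r4c2∈{4}] nothing but 4 survives at r4c2, so r4c2=4.
Step 2. [r3c4∈{1,3,4}] r3c4 is the only open cell in row 3 admitting 4, so r3c4=4.
Step 3. [r4c4∈{1,3}] 3 has one home in col 4: r4c4, so r4c4=3.
Step 4. [r3c3∈{1}] nothing but 1 survives at r3c3. So r3c3=1.
Step 5. [r1c3∈{3}] only 3 remains possible at r1c3. So r1c3=3.
Step 6. [r2c4∈{1}] only 1 remains possible at r2c4 ⇒ r2c4=1.
Step 7. [r3c1∈{3}] only 3 remains possible at r3c1 ⇒ r3c1=3.
Step 8. [r1c1∈{4}] r1c1 has the single candidate 4 ⇒ r1c1=4.
Step 9. [r4c1∈{1}] r4c1 has the single candidate 1, so r4c1=1.
Step 10. [r2c1∈{2}] r2c1 is down to just 2, so r2c1=2.
Step 11. [r4c3∈{2}] nothing but 2 survives at r4c3, so r4c3=2.

Answer: 4 1 3 2 / 2 3 4 1 / 3 2 1 4 / 1 4 2 3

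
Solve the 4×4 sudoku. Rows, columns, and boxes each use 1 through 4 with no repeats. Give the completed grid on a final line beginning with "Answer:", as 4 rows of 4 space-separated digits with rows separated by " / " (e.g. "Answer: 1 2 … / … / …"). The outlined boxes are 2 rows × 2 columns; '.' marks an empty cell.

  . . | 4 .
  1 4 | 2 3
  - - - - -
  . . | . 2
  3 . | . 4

Step 1. [r4c3∈{1}] r4c3's peers cover all but 1. So r4c3=1.
Step 2. [r1c2∈{2,3}] across row 1, 3 lands solely at r1c2, so r1c2=3.
Step 3. [r1c1∈{2}] only 2 remains possible at r1c1 ⇒ r1c1=2.
Step 4. [r3c2∈{1}] only 1 remains possible at r3c2 ⇒ r3c2=1.
Step 5. [r3c1∈{4}] r3c1 is down to just 4, so r3c1=4.
Step 6. [r1c4∈{1}] nothing but 1 survives at r1c4 ⇒ r1c4=1.
Step 7. [r3c3∈{3}] r3c3 is down to just 3. So r3c3=3.
Step 8. [r4c2∈{2}] r4c2 has the single candidate 2 ⇒ r4c2=2.

Answer: 2 3 4 1 / 1 4 2 3 / 4 1 3 2 / 3 2 1 4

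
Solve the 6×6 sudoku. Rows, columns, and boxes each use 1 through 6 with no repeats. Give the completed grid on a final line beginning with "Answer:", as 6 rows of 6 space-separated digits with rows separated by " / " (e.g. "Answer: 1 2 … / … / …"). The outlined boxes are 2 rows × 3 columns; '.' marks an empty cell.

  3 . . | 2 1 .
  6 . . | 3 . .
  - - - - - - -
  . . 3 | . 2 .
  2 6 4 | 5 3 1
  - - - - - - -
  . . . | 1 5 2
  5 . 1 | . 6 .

Step 1. [r2c2∈{1,2,4,5}] across row 2, 1 lands solely at r2c2, so r2c2=1.
Step 2. [r1c2∈{4,5}] in box 1, 4 fits only at r1c2, so r1c2=4.
Step 3. [r1c3∈{5}] r1c3's peers cover all but 5, so r1c3=5.
Step 4. [r6c6∈{3,4}] across col 6, 3 lands solely at r6c6 ⇒ r6c6=3.
Step 5. [r3c4∈{4,6}] col 4 places 6 nowhere but r3c4 ⇒ r3c4=6.
Step 6. [r2c6∈{4,5}] across row 2, 5 lands solely at r2c6 ⇒ r2c6=5.
Step 7. [r5c2∈{3}] r5c2 has the single candidate 3, so r5c2=3.
Step 8. [r5c1∈{4}] r5c1's peers cover all but 4. So r5c1=4.
Step 9. [r3c6∈{4}] r3c6 has the single candidate 4, so r3c6=4.
Step 10. [r5c3∈{6}] r5c3 is down to just 6, so r5c3=6.
Step 11. [r2c3∈{2}] nothing but 2 survives at r2c3, so r2c3=2.
Step 12. [r1c6∈{6}] r1c6 has the single candidate 6, so r1c6=6.
Step 13. [r3c1∈{1}] nothing but 1 survives at r3c1. So r3c1=1.
Step 14. [r2c5∈{4}] r2c5 has the single candidate 4, so r2c5=4.
Step 15. [r6c2∈{2}] r6c2's peers cover all but 2. So r6c2=2.
Step 16. [r6c4∈{4}] r6c4 has the single candidate 4, so r6c4=4.
Step 17. [r3c2∈{5}] r3c2 is down to just 5. So r3c2=5.

Answer: 3 4 5 2 1 6 / 6 1 2 3 4 5 / 1 5 3 6 2 4 / 2 6 4 5 3 1 / 4 3 6 1 5 2 / 5 2 1 4 6 3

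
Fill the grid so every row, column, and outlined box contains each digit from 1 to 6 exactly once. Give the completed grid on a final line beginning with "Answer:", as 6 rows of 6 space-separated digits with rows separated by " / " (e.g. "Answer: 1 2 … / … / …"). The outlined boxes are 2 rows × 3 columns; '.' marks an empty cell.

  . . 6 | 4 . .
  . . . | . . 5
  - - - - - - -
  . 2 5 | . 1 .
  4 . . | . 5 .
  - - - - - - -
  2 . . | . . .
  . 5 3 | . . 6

Step 1. [r6c1∈{1}] only 1 remains possible at r6c1 ⇒ r6c1=1.
Step 2. [r2c1∈{3}] r2c1 is down to just 3, so r2c1=3.
Step 3. [r1c2∈{1}] r1c2 is down to just 1. So r1c2=1.
Step 4. [r5c3∈{4}] r5c3 has the single candidate 4. So r5c3=4.
Step 5. [r5c5∈{3}] r5c5 has the single candidate 3 ⇒ r5c5=3.
Step 6. [r1c5∈{2}] r1c5 is down to just 2, so r1c5=2.
Step 7. [r4c2∈{3,6}] across col 2, 3 lands solely at r4c2. So r4c2=3.
Step 8. [r4c4∈{2,6}] row 4 places 6 nowhere but r4c4 ⇒ r4c4=6.
Step 9. [r1c6∈{3}] only 3 remains possible at r1c6 ⇒ r1c6=3.
Step 10. [r5c4∈{1,5}] 5 has one home in row 5: r5c4. So r5c4=5.
Step 11. [r6c5∈{4}] nothing but 4 survives at r6c5, so r6c5=4.
Step 12. [r2c5∈{6}] r2c5's peers cover all but 6 ⇒ r2c5=6.
Step 13. [r2c3∈{2}] nothing but 2 survives at r2c3 ⇒ r2c3=2.
Step 14. [r3c1∈{6}] r3c1 has the single candidate 6, so r3c1=6.
Step 15. [r3c6∈{4}] r3c6's peers cover all but 4 ⇒ r3c6=4.
Step 16. [r5c6∈{1}] only 1 remains possible at r5c6. So r5c6=1.
Step 17. [r3c4∈{3}] nothing but 3 survives at r3c4. So r3c4=3.
Step 18. [r2c4∈{1}] nothing but 1 survives at r2c4. So r2c4=1.
Step 19. [r5c2∈{6}] r5c2 has the single candidate 6. So r5c2=6.
Step 20. [r2c2∈{4}] r2c2 is down to just 4, so r2c2=4.
Step 21. [r6c4∈{2}] r6c4 is down to just 2, so r6c4=2.
Step 22. [r4c6∈{2}] r4c6 has the single candidate 2 ⇒ r4c6=2.
Step 23. [r1c1∈{5}] r1c1 is down to just 5 ⇒ r1c1=5.
Step 24. [r4c3∈{1}] only 1 remains possible at r4c3 ⇒ r4c3=1.

Answer: 5 1 6 4 2 3 / 3 4 2 1 6 5 / 6 2 5 3 1 4 / 4 3 1 6 5 2 / 2 6 4 5 3 1 / 1 5 3 2 4 6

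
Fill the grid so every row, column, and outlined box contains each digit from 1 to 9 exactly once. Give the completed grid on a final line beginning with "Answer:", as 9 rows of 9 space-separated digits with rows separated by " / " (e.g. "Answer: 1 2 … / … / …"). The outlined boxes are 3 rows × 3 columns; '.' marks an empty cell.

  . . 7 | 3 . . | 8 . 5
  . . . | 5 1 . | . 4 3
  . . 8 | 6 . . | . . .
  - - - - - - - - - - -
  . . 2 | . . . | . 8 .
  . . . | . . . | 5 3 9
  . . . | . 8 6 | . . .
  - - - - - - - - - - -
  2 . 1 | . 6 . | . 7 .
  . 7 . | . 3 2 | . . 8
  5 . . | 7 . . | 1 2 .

Step 1. [r7c9∈{4}] r7c9 has the single candidate 4, so r7c9=4.
Step 2. [r6c8∈{1}] r6c8 is down to just 1. So r6c8=1.
Step 3. [r3c8∈{9}] r3c8 is down to just 9 ⇒ r3c8=9.
Step 4. [r4c6∈{1,3,4,5,7,9}] r4c6 is the only open cell in col 6 admitting 3, so r4c6=3.
Step 5. [r5c6∈{1,4,7}] in col 6, 1 fits only at r5c6, so r5c6=1.
Step 6. [r3c2∈{1,2,3,4,5}] in row 3, 5 fits only at r3c2, so r3c2=5.
Step 7. [r9c9∈{6}] nothing but 6 survives at r9c9. So r9c9=6.
Step 8. [r4c9∈{7}] r4c9 has the single candidate 7 ⇒ r4c9=7.
Step 9. [r7c4∈{8,9}] r7c4 is the only open cell in col 4 admitting 8, so r7c4=8.
Step 10. [r5c5∈{2,4,7}] box 5 places 7 nowhere but r5c5, so r5c5=7.
Step 11. [r8c7∈{9}] nothing but 9 survives at r8c7. So r8c7=9.
Step 12. [r4c7∈{4,6}] r4c7 is the only open cell in box 6 admitting 6. So r4c7=6.
Step 13. [r6c7∈{2,4}] in col 7, 4 fits only at r6c7. So r6c7=4.
Step 14. [r9c2∈{3,4,8,9}] row 9 places 8 nowhere but r9c2. So r9c2=8.
Step 15. [r9c3∈{3,4,9}] 3 has one home in row 9: r9c3, so r9c3=3.
Step 16. [r7c2∈{9}] r7c2's peers cover all but 9 ⇒ r7c2=9.
Step 17. [r3c1∈{1,3,4}] in row 3, 3 fits only at r3c1, so r3c1=3.
Step 18. [r1c8∈{6}] r1c8 has the single candidate 6. So r1c8=6.
Step 19. [r4c5∈{4,5,9}] 5 has one home in row 4: r4c5, so r4c5=5.
Step 20. [r5c4∈{2,4}] in row 5, 2 fits only at r5c4 ⇒ r5c4=2.
Step 21. [r4c4∈{4,9}] r4c4 is the only open cell in box 5 admitting 4, so r4c4=4.
Step 22. [r4c1∈{1,9}] 9 has one home in row 4: r4c1, so r4c1=9.
Step 23. [r2c1∈{6}] r2c1 has the single candidate 6. So r2c1=6.
Step 24. [r8c1∈{4}] r8c1's peers cover all but 4. So r8c1=4.
Step 25. [r1c2∈{1,2,4}] in box 1, 4 fits only at r1c2, so r1c2=4.
Step 26. [r1c6∈{9}] nothing but 9 survives at r1c6, so r1c6=9.
Step 27. [r9c6∈{4}] nothing but 4 survives at r9c6. So r9c6=4.
Step 28. [r3c6∈{7}] only 7 remains possible at r3c6 ⇒ r3c6=7.
Step 29. [r3c7∈{2}] nothing but 2 survives at r3c7, so r3c7=2.
Step 30. [r8c3∈{6}] only 6 remains possible at r8c3, so r8c3=6.
Step 31. [r5c3∈{4}] r5c3's peers cover all but 4, so r5c3=4.
Step 32. [r5c2∈{6}] r5c2 has the single candidate 6. So r5c2=6.
Step 33. [r6c1∈{7}] r6c1's peers cover all but 7, so r6c1=7.
Step 34. [r2c3∈{9}] r2c3 has the single candidate 9, so r2c3=9.
Step 35. [r2c2∈{2}] r2c2 is down to just 2 ⇒ r2c2=2.
Step 36. [r8c4∈{1}] nothing but 1 survives at r8c4 ⇒ r8c4=1.
Step 37. [r7c7∈{3}] r7c7 is down to just 3 ⇒ r7c7=3.
Step 38. [r4c2∈{1}] r4c2 is down to just 1 ⇒ r4c2=1.
Step 39. [r6c2∈{3}] r6c2's peers cover all but 3. So r6c2=3.
Step 40. [r2c6∈{8}] r2c6 is down to just 8, so r2c6=8.
Step 41. [r1c5∈{2}] nothing but 2 survives at r1c5, so r1c5=2.
Step 42. [r6c4∈{9}] r6c4 is down to just 9 ⇒ r6c4=9.
Step 43. [r5c1∈{8}] r5c1's peers cover all but 8, so r5c1=8.
Step 44. [r6c3∈{5}] only 5 remains possible at r6c3 ⇒ r6c3=5.
Step 45. [r3c9∈{1}] r3c9 has the single candidate 1, so r3c9=1.
Step 46. [r6c9∈{2}] r6c9 has the single candidate 2, so r6c9=2.
Step 47. [r9c5∈{9}] nothing but 9 survives at r9c5 ⇒ r9c5=9.
Step 48. [r3c5∈{4}] r3c5 has the single candidate 4, so r3c5=4.
Step 49. [r1c1∈{1}] r1c1 is down to just 1 ⇒ r1c1=1.
Step 50. [r8c8∈{5}] nothing but 5 survives at r8c8 ⇒ r8c8=5.
Step 51. [r7c6∈{5}] only 5 remains possible at r7c6, so r7c6=5.
Step 52. [r2c7∈{7}] r2c7 has the single candidate 7 ⇒ r2c7=7.

Answer: 1 4 7 3 2 9 8 6 5 / 6 2 9 5 1 8 7 4 3 / 3 5 8 6 4 7 2 9 1 / 9 1 2 4 5 3 6 8 7 / 8 6 4 2 7 1 5 3 9 / 7 3 5 9 8 6 4 1 2 / 2 9 1 8 6 5 3 7 4 / 4 7 6 1 3 2 9 5 8 / 5 8 3 7 9 4 1 2 6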